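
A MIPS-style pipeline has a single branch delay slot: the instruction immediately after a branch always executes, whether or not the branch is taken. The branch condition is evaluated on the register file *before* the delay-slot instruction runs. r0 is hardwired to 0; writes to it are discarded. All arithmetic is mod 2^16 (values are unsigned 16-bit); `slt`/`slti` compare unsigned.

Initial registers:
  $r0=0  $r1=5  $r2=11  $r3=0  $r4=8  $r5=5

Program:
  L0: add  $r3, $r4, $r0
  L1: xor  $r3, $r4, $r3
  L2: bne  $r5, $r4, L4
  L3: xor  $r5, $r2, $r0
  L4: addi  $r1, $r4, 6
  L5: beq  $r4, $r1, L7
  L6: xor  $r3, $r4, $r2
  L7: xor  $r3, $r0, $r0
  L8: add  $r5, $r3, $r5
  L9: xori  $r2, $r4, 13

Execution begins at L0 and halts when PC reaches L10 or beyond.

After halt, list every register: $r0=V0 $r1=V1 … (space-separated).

$r0=0 $r1=14 $r2=5 $r3=0 $r4=8 $r5=11

[0] add  $r3, $r4, $r0  →  {$r0:0, $r1:5, $r2:11, $r3:8, $r4:8, $r5:5}
[1] xor  $r3, $r4, $r3  →  {$r0:0, $r1:5, $r2:11, $r3:0, $r4:8, $r5:5}
[2] bne  $r5, $r4, L4  →  {$r0:0, $r1:5, $r2:11, $r3:0, $r4:8, $r5:5}  ⟨branch taken⟩
[3] xor  $r5, $r2, $r0  →  {$r0:0, $r1:5, $r2:11, $r3:0, $r4:8, $r5:11}
[4] addi  $r1, $r4, 6  →  {$r0:0, $r1:14, $r2:11, $r3:0, $r4:8, $r5:11}
[5] beq  $r4, $r1, L7  →  {$r0:0, $r1:14, $r2:11, $r3:0, $r4:8, $r5:11}  ⟨branch fallthrough⟩
[6] xor  $r3, $r4, $r2  →  {$r0:0, $r1:14, $r2:11, $r3:3, $r4:8, $r5:11}
[7] xor  $r3, $r0, $r0  →  {$r0:0, $r1:14, $r2:11, $r3:0, $r4:8, $r5:11}
[8] add  $r5, $r3, $r5  →  {$r0:0, $r1:14, $r2:11, $r3:0, $r4:8, $r5:11}
[9] xori  $r2, $r4, 13  →  {$r0:0, $r1:14, $r2:5, $r3:0, $r4:8, $r5:11}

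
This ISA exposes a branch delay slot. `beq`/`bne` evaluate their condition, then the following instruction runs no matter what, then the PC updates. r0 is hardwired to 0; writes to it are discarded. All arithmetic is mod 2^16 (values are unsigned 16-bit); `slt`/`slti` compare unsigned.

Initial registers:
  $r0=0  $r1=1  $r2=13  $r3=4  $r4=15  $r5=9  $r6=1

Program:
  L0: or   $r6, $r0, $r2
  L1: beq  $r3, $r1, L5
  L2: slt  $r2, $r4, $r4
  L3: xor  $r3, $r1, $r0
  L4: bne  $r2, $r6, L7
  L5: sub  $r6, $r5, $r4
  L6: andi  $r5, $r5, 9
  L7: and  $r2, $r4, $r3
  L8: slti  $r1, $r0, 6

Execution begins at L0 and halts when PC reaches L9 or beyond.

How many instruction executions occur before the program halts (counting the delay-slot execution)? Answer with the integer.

8

  step pc=0: or   $r6, $r0, $r2  regs=(0,1,13,4,15,9,13)
  step pc=1: beq  $r3, $r1, L5  cond=F  regs=(0,1,13,4,15,9,13)
  step pc=2: slt  $r2, $r4, $r4  regs=(0,1,0,4,15,9,13)
  step pc=3: xor  $r3, $r1, $r0  regs=(0,1,0,1,15,9,13)
  step pc=4: bne  $r2, $r6, L7  cond=T  regs=(0,1,0,1,15,9,13)
  step pc=5: sub  $r6, $r5, $r4  regs=(0,1,0,1,15,9,65530)
  step pc=7: and  $r2, $r4, $r3  regs=(0,1,1,1,15,9,65530)
  step pc=8: slti  $r1, $r0, 6  regs=(0,1,1,1,15,9,65530)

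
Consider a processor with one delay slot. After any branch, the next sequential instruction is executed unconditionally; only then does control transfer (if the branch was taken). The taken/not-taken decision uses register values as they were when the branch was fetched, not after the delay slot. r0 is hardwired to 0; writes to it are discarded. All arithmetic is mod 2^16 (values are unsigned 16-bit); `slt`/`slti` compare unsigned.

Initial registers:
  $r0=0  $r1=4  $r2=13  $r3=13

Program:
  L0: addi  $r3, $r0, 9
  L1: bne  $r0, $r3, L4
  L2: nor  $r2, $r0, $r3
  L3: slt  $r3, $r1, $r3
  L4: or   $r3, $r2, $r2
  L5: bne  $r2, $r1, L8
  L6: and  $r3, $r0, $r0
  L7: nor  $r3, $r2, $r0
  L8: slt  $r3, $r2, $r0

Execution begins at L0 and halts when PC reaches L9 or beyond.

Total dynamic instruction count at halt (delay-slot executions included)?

  step pc=0: addi  $r3, $r0, 9  regs=(0,4,13,9)
  step pc=1: bne  $r0, $r3, L4  cond=T  regs=(0,4,13,9)
  step pc=2: nor  $r2, $r0, $r3  regs=(0,4,65526,9)
  step pc=4: or   $r3, $r2, $r2  regs=(0,4,65526,65526)
  step pc=5: bne  $r2, $r1, L8  cond=T  regs=(0,4,65526,65526)
  step pc=6: and  $r3, $r0, $r0  regs=(0,4,65526,0)
  step pc=8: slt  $r3, $r2, $r0  regs=(0,4,65526,0)

7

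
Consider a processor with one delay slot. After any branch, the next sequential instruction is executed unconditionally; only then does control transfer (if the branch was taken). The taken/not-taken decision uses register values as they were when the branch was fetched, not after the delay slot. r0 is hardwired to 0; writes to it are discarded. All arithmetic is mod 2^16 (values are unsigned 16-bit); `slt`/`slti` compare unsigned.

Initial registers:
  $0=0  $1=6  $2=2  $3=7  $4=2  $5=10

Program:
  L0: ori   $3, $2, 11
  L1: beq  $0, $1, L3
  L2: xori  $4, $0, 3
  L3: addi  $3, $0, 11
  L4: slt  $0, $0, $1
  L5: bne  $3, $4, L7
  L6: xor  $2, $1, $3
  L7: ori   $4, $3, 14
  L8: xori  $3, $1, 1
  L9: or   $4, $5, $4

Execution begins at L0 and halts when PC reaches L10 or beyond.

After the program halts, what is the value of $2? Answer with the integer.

PC=0  ori   $3, $2, 11       | $0=0 $1=6 $2=2 $3=11 $4=2 $5=10
PC=1  beq  $0, $1, L3        | $0=0 $1=6 $2=2 $3=11 $4=2 $5=10  [not taken]
PC=2  xori  $4, $0, 3        | $0=0 $1=6 $2=2 $3=11 $4=3 $5=10
PC=3  addi  $3, $0, 11       | $0=0 $1=6 $2=2 $3=11 $4=3 $5=10
PC=4  slt  $0, $0, $1        | $0=0 $1=6 $2=2 $3=11 $4=3 $5=10
PC=5  bne  $3, $4, L7        | $0=0 $1=6 $2=2 $3=11 $4=3 $5=10  [TAKEN]
PC=6  xor  $2, $1, $3        | $0=0 $1=6 $2=13 $3=11 $4=3 $5=10
PC=7  ori   $4, $3, 14       | $0=0 $1=6 $2=13 $3=11 $4=15 $5=10
PC=8  xori  $3, $1, 1        | $0=0 $1=6 $2=13 $3=7 $4=15 $5=10
PC=9  or   $4, $5, $4        | $0=0 $1=6 $2=13 $3=7 $4=15 $5=10

13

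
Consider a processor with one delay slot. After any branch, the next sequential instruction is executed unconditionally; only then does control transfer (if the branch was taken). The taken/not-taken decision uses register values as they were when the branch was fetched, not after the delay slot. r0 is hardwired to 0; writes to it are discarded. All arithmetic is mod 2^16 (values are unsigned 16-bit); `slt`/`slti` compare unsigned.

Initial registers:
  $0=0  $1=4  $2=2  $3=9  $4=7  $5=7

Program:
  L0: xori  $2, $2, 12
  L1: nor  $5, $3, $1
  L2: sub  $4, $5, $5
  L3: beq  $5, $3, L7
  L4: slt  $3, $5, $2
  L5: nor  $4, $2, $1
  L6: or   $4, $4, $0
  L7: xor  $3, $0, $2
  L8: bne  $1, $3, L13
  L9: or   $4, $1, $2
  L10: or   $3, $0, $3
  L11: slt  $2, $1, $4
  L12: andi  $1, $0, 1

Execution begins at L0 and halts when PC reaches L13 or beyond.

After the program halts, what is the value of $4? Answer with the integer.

14

#0 xori  $2, $2, 12 ; 0/4/14/9/7/7
#1 nor  $5, $3, $1 ; 0/4/14/9/7/65522
#2 sub  $4, $5, $5 ; 0/4/14/9/0/65522
#3 beq  $5, $3, L7 ; 0/4/14/9/0/65522 ; →fallthru
#4 slt  $3, $5, $2 ; 0/4/14/0/0/65522
#5 nor  $4, $2, $1 ; 0/4/14/0/65521/65522
#6 or   $4, $4, $0 ; 0/4/14/0/65521/65522
#7 xor  $3, $0, $2 ; 0/4/14/14/65521/65522
#8 bne  $1, $3, L13 ; 0/4/14/14/65521/65522 ; →target
#9 or   $4, $1, $2 ; 0/4/14/14/14/65522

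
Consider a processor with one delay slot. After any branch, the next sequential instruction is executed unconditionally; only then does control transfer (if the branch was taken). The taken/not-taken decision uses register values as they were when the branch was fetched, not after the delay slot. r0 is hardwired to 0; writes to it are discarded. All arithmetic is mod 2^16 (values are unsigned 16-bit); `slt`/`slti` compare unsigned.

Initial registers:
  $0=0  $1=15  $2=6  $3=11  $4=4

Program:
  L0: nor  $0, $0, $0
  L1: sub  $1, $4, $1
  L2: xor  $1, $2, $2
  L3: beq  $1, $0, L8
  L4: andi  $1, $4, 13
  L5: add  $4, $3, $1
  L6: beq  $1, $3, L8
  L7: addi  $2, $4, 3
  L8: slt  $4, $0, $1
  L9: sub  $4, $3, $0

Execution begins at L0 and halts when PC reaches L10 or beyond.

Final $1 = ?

#0 nor  $0, $0, $0 ; 0/15/6/11/4
#1 sub  $1, $4, $1 ; 0/65525/6/11/4
#2 xor  $1, $2, $2 ; 0/0/6/11/4
#3 beq  $1, $0, L8 ; 0/0/6/11/4 ; →target
#4 andi  $1, $4, 13 ; 0/4/6/11/4
#8 slt  $4, $0, $1 ; 0/4/6/11/1
#9 sub  $4, $3, $0 ; 0/4/6/11/11

4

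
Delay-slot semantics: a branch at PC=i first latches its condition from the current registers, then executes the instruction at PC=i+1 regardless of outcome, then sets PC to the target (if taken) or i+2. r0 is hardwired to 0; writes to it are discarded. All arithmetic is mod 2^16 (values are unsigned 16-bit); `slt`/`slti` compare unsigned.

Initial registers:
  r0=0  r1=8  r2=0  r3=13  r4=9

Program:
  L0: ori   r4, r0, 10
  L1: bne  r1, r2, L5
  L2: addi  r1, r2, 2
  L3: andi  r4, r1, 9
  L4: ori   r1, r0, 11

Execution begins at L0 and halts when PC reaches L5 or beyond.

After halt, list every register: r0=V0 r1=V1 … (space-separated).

r0=0 r1=2 r2=0 r3=13 r4=10

  step pc=0: ori   r4, r0, 10  regs=(0,8,0,13,10)
  step pc=1: bne  r1, r2, L5  cond=T  regs=(0,8,0,13,10)
  step pc=2: addi  r1, r2, 2  regs=(0,2,0,13,10)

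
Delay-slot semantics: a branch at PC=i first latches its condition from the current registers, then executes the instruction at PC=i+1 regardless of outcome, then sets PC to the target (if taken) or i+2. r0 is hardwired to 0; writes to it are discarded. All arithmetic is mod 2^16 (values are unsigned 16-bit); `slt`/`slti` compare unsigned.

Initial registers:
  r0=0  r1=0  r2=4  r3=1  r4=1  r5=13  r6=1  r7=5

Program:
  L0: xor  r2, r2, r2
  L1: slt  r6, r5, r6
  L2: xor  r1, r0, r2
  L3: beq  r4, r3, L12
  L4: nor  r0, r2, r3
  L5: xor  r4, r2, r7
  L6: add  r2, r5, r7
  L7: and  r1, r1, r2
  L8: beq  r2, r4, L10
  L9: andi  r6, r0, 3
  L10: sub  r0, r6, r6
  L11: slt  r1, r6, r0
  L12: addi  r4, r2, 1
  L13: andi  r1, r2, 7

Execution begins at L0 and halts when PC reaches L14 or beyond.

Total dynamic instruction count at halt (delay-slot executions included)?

[0] xor  r2, r2, r2  →  {r0:0, r1:0, r2:0, r3:1, r4:1, r5:13, r6:1, r7:5}
[1] slt  r6, r5, r6  →  {r0:0, r1:0, r2:0, r3:1, r4:1, r5:13, r6:0, r7:5}
[2] xor  r1, r0, r2  →  {r0:0, r1:0, r2:0, r3:1, r4:1, r5:13, r6:0, r7:5}
[3] beq  r4, r3, L12  →  {r0:0, r1:0, r2:0, r3:1, r4:1, r5:13, r6:0, r7:5}  ⟨branch taken⟩
[4] nor  r0, r2, r3  →  {r0:0, r1:0, r2:0, r3:1, r4:1, r5:13, r6:0, r7:5}
[12] addi  r4, r2, 1  →  {r0:0, r1:0, r2:0, r3:1, r4:1, r5:13, r6:0, r7:5}
[13] andi  r1, r2, 7  →  {r0:0, r1:0, r2:0, r3:1, r4:1, r5:13, r6:0, r7:5}

7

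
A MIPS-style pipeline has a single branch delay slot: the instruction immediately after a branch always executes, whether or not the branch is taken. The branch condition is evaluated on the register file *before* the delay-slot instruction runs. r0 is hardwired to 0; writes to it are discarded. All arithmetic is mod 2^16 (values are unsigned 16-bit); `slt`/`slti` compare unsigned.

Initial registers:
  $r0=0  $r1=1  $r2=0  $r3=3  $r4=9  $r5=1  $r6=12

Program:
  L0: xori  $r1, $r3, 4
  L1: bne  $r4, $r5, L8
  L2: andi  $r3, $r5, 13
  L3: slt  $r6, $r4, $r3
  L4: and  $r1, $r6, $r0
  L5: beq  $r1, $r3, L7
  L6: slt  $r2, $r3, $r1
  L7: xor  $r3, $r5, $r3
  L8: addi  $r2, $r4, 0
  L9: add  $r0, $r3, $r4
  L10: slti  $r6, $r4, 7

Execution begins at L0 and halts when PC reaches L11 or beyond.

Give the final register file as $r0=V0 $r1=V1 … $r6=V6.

[0] xori  $r1, $r3, 4  →  {$r0:0, $r1:7, $r2:0, $r3:3, $r4:9, $r5:1, $r6:12}
[1] bne  $r4, $r5, L8  →  {$r0:0, $r1:7, $r2:0, $r3:3, $r4:9, $r5:1, $r6:12}  ⟨branch taken⟩
[2] andi  $r3, $r5, 13  →  {$r0:0, $r1:7, $r2:0, $r3:1, $r4:9, $r5:1, $r6:12}
[8] addi  $r2, $r4, 0  →  {$r0:0, $r1:7, $r2:9, $r3:1, $r4:9, $r5:1, $r6:12}
[9] add  $r0, $r3, $r4  →  {$r0:0, $r1:7, $r2:9, $r3:1, $r4:9, $r5:1, $r6:12}
[10] slti  $r6, $r4, 7  →  {$r0:0, $r1:7, $r2:9, $r3:1, $r4:9, $r5:1, $r6:0}

$r0=0 $r1=7 $r2=9 $r3=1 $r4=9 $r5=1 $r6=0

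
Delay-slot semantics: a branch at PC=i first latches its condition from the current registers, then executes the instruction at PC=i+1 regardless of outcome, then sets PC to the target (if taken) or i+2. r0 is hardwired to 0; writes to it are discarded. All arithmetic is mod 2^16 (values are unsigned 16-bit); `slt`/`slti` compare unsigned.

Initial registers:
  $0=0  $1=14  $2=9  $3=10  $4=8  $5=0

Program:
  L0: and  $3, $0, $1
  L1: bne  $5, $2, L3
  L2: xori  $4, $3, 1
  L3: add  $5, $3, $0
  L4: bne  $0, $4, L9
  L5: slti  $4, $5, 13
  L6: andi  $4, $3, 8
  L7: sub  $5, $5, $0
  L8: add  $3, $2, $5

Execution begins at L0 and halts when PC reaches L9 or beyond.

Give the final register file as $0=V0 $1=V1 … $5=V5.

$0=0 $1=14 $2=9 $3=0 $4=1 $5=0

PC=0  and  $3, $0, $1        | $0=0 $1=14 $2=9 $3=0 $4=8 $5=0
PC=1  bne  $5, $2, L3        | $0=0 $1=14 $2=9 $3=0 $4=8 $5=0  [TAKEN]
PC=2  xori  $4, $3, 1        | $0=0 $1=14 $2=9 $3=0 $4=1 $5=0
PC=3  add  $5, $3, $0        | $0=0 $1=14 $2=9 $3=0 $4=1 $5=0
PC=4  bne  $0, $4, L9        | $0=0 $1=14 $2=9 $3=0 $4=1 $5=0  [TAKEN]
PC=5  slti  $4, $5, 13       | $0=0 $1=14 $2=9 $3=0 $4=1 $5=0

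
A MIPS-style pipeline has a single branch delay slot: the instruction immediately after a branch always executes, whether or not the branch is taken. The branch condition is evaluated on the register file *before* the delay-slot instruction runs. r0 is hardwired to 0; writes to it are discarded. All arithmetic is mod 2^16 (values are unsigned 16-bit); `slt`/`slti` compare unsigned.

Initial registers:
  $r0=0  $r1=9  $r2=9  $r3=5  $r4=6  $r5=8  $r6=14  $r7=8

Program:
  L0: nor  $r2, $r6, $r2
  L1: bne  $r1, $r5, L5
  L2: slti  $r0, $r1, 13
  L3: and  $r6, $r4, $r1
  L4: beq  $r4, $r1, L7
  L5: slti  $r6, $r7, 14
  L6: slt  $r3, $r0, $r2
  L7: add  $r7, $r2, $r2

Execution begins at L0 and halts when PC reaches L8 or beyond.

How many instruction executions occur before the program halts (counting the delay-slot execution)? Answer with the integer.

6

  step pc=0: nor  $r2, $r6, $r2  regs=(0,9,65520,5,6,8,14,8)
  step pc=1: bne  $r1, $r5, L5  cond=T  regs=(0,9,65520,5,6,8,14,8)
  step pc=2: slti  $r0, $r1, 13  regs=(0,9,65520,5,6,8,14,8)
  step pc=5: slti  $r6, $r7, 14  regs=(0,9,65520,5,6,8,1,8)
  step pc=6: slt  $r3, $r0, $r2  regs=(0,9,65520,1,6,8,1,8)
  step pc=7: add  $r7, $r2, $r2  regs=(0,9,65520,1,6,8,1,65504)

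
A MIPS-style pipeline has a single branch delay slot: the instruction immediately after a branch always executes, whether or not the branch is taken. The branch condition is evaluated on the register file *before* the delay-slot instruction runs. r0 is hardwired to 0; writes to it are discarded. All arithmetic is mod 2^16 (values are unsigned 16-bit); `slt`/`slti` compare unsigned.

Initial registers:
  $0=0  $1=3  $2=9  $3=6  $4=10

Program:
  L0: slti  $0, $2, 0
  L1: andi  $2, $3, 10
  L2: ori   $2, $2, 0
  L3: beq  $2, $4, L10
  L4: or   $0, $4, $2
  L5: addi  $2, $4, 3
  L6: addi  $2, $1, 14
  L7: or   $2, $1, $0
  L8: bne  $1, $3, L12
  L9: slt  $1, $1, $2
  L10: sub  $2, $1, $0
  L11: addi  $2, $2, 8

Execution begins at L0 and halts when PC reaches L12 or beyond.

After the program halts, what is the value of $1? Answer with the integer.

[0] slti  $0, $2, 0  →  {$0:0, $1:3, $2:9, $3:6, $4:10}
[1] andi  $2, $3, 10  →  {$0:0, $1:3, $2:2, $3:6, $4:10}
[2] ori   $2, $2, 0  →  {$0:0, $1:3, $2:2, $3:6, $4:10}
[3] beq  $2, $4, L10  →  {$0:0, $1:3, $2:2, $3:6, $4:10}  ⟨branch fallthrough⟩
[4] or   $0, $4, $2  →  {$0:0, $1:3, $2:2, $3:6, $4:10}
[5] addi  $2, $4, 3  →  {$0:0, $1:3, $2:13, $3:6, $4:10}
[6] addi  $2, $1, 14  →  {$0:0, $1:3, $2:17, $3:6, $4:10}
[7] or   $2, $1, $0  →  {$0:0, $1:3, $2:3, $3:6, $4:10}
[8] bne  $1, $3, L12  →  {$0:0, $1:3, $2:3, $3:6, $4:10}  ⟨branch taken⟩
[9] slt  $1, $1, $2  →  {$0:0, $1:0, $2:3, $3:6, $4:10}

0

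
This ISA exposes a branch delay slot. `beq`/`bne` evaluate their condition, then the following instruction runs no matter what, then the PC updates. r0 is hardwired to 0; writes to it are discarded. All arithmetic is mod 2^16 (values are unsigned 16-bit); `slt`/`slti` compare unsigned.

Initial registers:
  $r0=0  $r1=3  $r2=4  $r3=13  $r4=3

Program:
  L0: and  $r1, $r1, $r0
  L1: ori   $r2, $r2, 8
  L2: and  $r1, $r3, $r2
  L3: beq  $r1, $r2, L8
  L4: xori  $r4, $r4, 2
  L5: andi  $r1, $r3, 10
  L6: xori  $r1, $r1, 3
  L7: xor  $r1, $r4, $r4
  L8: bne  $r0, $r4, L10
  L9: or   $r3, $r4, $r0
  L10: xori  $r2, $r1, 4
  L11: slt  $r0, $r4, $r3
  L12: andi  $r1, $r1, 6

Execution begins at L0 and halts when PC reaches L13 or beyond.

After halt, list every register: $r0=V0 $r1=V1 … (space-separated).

[0] and  $r1, $r1, $r0  →  {$r0:0, $r1:0, $r2:4, $r3:13, $r4:3}
[1] ori   $r2, $r2, 8  →  {$r0:0, $r1:0, $r2:12, $r3:13, $r4:3}
[2] and  $r1, $r3, $r2  →  {$r0:0, $r1:12, $r2:12, $r3:13, $r4:3}
[3] beq  $r1, $r2, L8  →  {$r0:0, $r1:12, $r2:12, $r3:13, $r4:3}  ⟨branch taken⟩
[4] xori  $r4, $r4, 2  →  {$r0:0, $r1:12, $r2:12, $r3:13, $r4:1}
[8] bne  $r0, $r4, L10  →  {$r0:0, $r1:12, $r2:12, $r3:13, $r4:1}  ⟨branch taken⟩
[9] or   $r3, $r4, $r0  →  {$r0:0, $r1:12, $r2:12, $r3:1, $r4:1}
[10] xori  $r2, $r1, 4  →  {$r0:0, $r1:12, $r2:8, $r3:1, $r4:1}
[11] slt  $r0, $r4, $r3  →  {$r0:0, $r1:12, $r2:8, $r3:1, $r4:1}
[12] andi  $r1, $r1, 6  →  {$r0:0, $r1:4, $r2:8, $r3:1, $r4:1}

$r0=0 $r1=4 $r2=8 $r3=1 $r4=1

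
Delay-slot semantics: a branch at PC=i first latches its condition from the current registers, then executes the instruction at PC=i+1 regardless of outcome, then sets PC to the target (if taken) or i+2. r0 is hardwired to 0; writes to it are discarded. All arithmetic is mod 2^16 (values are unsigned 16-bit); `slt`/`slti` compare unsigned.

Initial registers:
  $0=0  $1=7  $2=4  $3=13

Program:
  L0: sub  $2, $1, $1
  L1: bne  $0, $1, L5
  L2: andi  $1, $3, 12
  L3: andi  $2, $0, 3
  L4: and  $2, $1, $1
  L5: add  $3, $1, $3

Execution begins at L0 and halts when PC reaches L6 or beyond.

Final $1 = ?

  step pc=0: sub  $2, $1, $1  regs=(0,7,0,13)
  step pc=1: bne  $0, $1, L5  cond=T  regs=(0,7,0,13)
  step pc=2: andi  $1, $3, 12  regs=(0,12,0,13)
  step pc=5: add  $3, $1, $3  regs=(0,12,0,25)

12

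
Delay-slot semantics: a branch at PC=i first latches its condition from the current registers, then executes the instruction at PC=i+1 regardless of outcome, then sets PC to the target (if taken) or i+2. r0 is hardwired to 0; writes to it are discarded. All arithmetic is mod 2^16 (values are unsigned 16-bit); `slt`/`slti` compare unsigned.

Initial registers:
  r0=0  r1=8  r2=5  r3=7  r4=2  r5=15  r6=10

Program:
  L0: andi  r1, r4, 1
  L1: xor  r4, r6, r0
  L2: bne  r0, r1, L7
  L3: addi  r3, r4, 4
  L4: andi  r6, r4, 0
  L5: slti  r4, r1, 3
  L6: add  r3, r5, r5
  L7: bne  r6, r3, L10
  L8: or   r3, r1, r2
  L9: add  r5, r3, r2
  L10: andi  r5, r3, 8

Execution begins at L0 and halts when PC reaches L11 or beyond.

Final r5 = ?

PC=0  andi  r1, r4, 1        | r0=0 r1=0 r2=5 r3=7 r4=2 r5=15 r6=10
PC=1  xor  r4, r6, r0        | r0=0 r1=0 r2=5 r3=7 r4=10 r5=15 r6=10
PC=2  bne  r0, r1, L7        | r0=0 r1=0 r2=5 r3=7 r4=10 r5=15 r6=10  [not taken]
PC=3  addi  r3, r4, 4        | r0=0 r1=0 r2=5 r3=14 r4=10 r5=15 r6=10
PC=4  andi  r6, r4, 0        | r0=0 r1=0 r2=5 r3=14 r4=10 r5=15 r6=0
PC=5  slti  r4, r1, 3        | r0=0 r1=0 r2=5 r3=14 r4=1 r5=15 r6=0
PC=6  add  r3, r5, r5        | r0=0 r1=0 r2=5 r3=30 r4=1 r5=15 r6=0
PC=7  bne  r6, r3, L10       | r0=0 r1=0 r2=5 r3=30 r4=1 r5=15 r6=0  [TAKEN]
PC=8  or   r3, r1, r2        | r0=0 r1=0 r2=5 r3=5 r4=1 r5=15 r6=0
PC=10 andi  r5, r3, 8        | r0=0 r1=0 r2=5 r3=5 r4=1 r5=0 r6=0

0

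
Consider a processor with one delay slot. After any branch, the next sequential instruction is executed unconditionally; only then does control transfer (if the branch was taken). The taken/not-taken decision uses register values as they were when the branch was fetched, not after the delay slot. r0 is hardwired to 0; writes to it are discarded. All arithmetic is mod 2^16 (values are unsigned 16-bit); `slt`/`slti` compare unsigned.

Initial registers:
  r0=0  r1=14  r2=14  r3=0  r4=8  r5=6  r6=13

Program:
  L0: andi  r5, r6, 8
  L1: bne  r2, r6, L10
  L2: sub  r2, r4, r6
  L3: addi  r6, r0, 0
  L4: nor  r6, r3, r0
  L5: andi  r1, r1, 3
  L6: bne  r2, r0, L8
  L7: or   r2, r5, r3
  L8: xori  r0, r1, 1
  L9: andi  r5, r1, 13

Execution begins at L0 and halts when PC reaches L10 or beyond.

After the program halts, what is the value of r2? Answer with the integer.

PC=0  andi  r5, r6, 8        | r0=0 r1=14 r2=14 r3=0 r4=8 r5=8 r6=13
PC=1  bne  r2, r6, L10       | r0=0 r1=14 r2=14 r3=0 r4=8 r5=8 r6=13  [TAKEN]
PC=2  sub  r2, r4, r6        | r0=0 r1=14 r2=65531 r3=0 r4=8 r5=8 r6=13

65531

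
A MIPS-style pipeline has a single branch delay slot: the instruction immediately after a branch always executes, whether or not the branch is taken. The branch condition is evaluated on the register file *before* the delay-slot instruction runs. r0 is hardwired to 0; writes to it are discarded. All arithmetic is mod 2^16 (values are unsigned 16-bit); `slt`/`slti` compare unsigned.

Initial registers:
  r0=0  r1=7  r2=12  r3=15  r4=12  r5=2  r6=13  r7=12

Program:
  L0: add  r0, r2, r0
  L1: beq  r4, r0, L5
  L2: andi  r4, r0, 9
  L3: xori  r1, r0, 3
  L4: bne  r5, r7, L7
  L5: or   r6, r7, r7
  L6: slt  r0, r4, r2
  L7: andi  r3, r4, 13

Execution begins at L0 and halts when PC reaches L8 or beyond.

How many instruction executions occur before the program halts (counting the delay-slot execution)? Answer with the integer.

#0 add  r0, r2, r0 ; 0/7/12/15/12/2/13/12
#1 beq  r4, r0, L5 ; 0/7/12/15/12/2/13/12 ; →fallthru
#2 andi  r4, r0, 9 ; 0/7/12/15/0/2/13/12
#3 xori  r1, r0, 3 ; 0/3/12/15/0/2/13/12
#4 bne  r5, r7, L7 ; 0/3/12/15/0/2/13/12 ; →target
#5 or   r6, r7, r7 ; 0/3/12/15/0/2/12/12
#7 andi  r3, r4, 13 ; 0/3/12/0/0/2/12/12

7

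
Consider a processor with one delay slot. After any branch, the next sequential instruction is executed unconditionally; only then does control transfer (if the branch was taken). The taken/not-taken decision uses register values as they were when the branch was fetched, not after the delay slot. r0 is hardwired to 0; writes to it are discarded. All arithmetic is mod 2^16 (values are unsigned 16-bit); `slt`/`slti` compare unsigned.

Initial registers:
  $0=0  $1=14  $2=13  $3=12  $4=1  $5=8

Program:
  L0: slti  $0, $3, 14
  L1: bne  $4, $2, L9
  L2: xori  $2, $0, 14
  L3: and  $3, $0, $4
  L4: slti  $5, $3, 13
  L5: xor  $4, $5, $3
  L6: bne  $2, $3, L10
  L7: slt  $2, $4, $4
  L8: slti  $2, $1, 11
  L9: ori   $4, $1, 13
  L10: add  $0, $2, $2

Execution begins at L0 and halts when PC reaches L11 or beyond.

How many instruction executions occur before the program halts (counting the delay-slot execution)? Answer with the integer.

[0] slti  $0, $3, 14  →  {$0:0, $1:14, $2:13, $3:12, $4:1, $5:8}
[1] bne  $4, $2, L9  →  {$0:0, $1:14, $2:13, $3:12, $4:1, $5:8}  ⟨branch taken⟩
[2] xori  $2, $0, 14  →  {$0:0, $1:14, $2:14, $3:12, $4:1, $5:8}
[9] ori   $4, $1, 13  →  {$0:0, $1:14, $2:14, $3:12, $4:15, $5:8}
[10] add  $0, $2, $2  →  {$0:0, $1:14, $2:14, $3:12, $4:15, $5:8}

5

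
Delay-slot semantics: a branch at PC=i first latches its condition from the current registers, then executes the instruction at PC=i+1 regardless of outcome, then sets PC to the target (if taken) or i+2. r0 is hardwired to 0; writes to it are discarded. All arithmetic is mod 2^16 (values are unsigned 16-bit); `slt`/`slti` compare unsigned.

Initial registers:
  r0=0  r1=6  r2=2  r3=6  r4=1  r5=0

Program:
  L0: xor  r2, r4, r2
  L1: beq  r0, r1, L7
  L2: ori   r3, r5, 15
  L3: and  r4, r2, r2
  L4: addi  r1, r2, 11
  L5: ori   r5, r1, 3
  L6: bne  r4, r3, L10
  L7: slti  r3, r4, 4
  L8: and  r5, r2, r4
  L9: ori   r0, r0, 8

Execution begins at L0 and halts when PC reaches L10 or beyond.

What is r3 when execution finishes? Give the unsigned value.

#0 xor  r2, r4, r2 ; 0/6/3/6/1/0
#1 beq  r0, r1, L7 ; 0/6/3/6/1/0 ; →fallthru
#2 ori   r3, r5, 15 ; 0/6/3/15/1/0
#3 and  r4, r2, r2 ; 0/6/3/15/3/0
#4 addi  r1, r2, 11 ; 0/14/3/15/3/0
#5 ori   r5, r1, 3 ; 0/14/3/15/3/15
#6 bne  r4, r3, L10 ; 0/14/3/15/3/15 ; →target
#7 slti  r3, r4, 4 ; 0/14/3/1/3/15

1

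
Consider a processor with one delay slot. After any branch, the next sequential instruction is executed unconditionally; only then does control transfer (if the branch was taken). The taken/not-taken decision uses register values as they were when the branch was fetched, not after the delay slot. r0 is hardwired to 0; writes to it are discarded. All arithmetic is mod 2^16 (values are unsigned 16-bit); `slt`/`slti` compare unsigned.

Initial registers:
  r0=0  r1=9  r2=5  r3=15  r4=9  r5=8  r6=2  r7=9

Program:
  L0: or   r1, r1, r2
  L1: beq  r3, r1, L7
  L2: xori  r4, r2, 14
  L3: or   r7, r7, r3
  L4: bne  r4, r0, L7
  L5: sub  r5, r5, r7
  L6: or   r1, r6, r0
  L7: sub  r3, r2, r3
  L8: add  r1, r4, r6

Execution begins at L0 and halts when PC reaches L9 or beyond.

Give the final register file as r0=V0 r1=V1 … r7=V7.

r0=0 r1=13 r2=5 r3=65526 r4=11 r5=65529 r6=2 r7=15

PC=0  or   r1, r1, r2        | r0=0 r1=13 r2=5 r3=15 r4=9 r5=8 r6=2 r7=9
PC=1  beq  r3, r1, L7        | r0=0 r1=13 r2=5 r3=15 r4=9 r5=8 r6=2 r7=9  [not taken]
PC=2  xori  r4, r2, 14       | r0=0 r1=13 r2=5 r3=15 r4=11 r5=8 r6=2 r7=9
PC=3  or   r7, r7, r3        | r0=0 r1=13 r2=5 r3=15 r4=11 r5=8 r6=2 r7=15
PC=4  bne  r4, r0, L7        | r0=0 r1=13 r2=5 r3=15 r4=11 r5=8 r6=2 r7=15  [TAKEN]
PC=5  sub  r5, r5, r7        | r0=0 r1=13 r2=5 r3=15 r4=11 r5=65529 r6=2 r7=15
PC=7  sub  r3, r2, r3        | r0=0 r1=13 r2=5 r3=65526 r4=11 r5=65529 r6=2 r7=15
PC=8  add  r1, r4, r6        | r0=0 r1=13 r2=5 r3=65526 r4=11 r5=65529 r6=2 r7=15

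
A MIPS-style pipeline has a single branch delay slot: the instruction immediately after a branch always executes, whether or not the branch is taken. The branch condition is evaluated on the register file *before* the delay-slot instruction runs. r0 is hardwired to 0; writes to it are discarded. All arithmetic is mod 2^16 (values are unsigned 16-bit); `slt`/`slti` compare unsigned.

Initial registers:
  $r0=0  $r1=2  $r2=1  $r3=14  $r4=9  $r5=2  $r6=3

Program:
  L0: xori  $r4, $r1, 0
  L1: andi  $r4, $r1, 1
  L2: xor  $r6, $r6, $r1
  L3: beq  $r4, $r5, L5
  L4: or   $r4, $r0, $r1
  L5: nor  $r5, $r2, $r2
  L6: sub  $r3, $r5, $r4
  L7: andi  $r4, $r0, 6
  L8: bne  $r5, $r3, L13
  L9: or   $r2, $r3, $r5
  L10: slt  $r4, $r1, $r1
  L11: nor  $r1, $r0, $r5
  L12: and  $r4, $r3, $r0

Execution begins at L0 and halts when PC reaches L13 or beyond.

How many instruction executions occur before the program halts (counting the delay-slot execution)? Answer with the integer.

10

[0] xori  $r4, $r1, 0  →  {$r0:0, $r1:2, $r2:1, $r3:14, $r4:2, $r5:2, $r6:3}
[1] andi  $r4, $r1, 1  →  {$r0:0, $r1:2, $r2:1, $r3:14, $r4:0, $r5:2, $r6:3}
[2] xor  $r6, $r6, $r1  →  {$r0:0, $r1:2, $r2:1, $r3:14, $r4:0, $r5:2, $r6:1}
[3] beq  $r4, $r5, L5  →  {$r0:0, $r1:2, $r2:1, $r3:14, $r4:0, $r5:2, $r6:1}  ⟨branch fallthrough⟩
[4] or   $r4, $r0, $r1  →  {$r0:0, $r1:2, $r2:1, $r3:14, $r4:2, $r5:2, $r6:1}
[5] nor  $r5, $r2, $r2  →  {$r0:0, $r1:2, $r2:1, $r3:14, $r4:2, $r5:65534, $r6:1}
[6] sub  $r3, $r5, $r4  →  {$r0:0, $r1:2, $r2:1, $r3:65532, $r4:2, $r5:65534, $r6:1}
[7] andi  $r4, $r0, 6  →  {$r0:0, $r1:2, $r2:1, $r3:65532, $r4:0, $r5:65534, $r6:1}
[8] bne  $r5, $r3, L13  →  {$r0:0, $r1:2, $r2:1, $r3:65532, $r4:0, $r5:65534, $r6:1}  ⟨branch taken⟩
[9] or   $r2, $r3, $r5  →  {$r0:0, $r1:2, $r2:65534, $r3:65532, $r4:0, $r5:65534, $r6:1}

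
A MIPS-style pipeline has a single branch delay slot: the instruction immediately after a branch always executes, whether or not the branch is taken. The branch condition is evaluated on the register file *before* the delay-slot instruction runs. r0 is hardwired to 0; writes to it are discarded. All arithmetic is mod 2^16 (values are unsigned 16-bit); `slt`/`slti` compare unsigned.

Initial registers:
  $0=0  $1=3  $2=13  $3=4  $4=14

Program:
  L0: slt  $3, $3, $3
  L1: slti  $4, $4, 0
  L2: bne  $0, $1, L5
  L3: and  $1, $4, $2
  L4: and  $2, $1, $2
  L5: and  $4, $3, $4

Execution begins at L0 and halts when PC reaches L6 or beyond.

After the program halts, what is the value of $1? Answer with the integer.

#0 slt  $3, $3, $3 ; 0/3/13/0/14
#1 slti  $4, $4, 0 ; 0/3/13/0/0
#2 bne  $0, $1, L5 ; 0/3/13/0/0 ; →target
#3 and  $1, $4, $2 ; 0/0/13/0/0
#5 and  $4, $3, $4 ; 0/0/13/0/0

0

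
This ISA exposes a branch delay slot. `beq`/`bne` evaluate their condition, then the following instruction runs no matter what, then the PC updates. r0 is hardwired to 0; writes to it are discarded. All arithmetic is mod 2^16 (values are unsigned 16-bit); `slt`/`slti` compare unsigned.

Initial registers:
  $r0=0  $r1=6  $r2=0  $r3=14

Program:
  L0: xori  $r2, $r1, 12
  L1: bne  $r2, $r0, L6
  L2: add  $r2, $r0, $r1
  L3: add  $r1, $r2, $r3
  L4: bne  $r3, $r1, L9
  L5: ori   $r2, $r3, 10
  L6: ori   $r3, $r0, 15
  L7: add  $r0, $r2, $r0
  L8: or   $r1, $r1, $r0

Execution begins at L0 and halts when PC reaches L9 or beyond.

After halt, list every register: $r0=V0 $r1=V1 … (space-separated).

[0] xori  $r2, $r1, 12  →  {$r0:0, $r1:6, $r2:10, $r3:14}
[1] bne  $r2, $r0, L6  →  {$r0:0, $r1:6, $r2:10, $r3:14}  ⟨branch taken⟩
[2] add  $r2, $r0, $r1  →  {$r0:0, $r1:6, $r2:6, $r3:14}
[6] ori   $r3, $r0, 15  →  {$r0:0, $r1:6, $r2:6, $r3:15}
[7] add  $r0, $r2, $r0  →  {$r0:0, $r1:6, $r2:6, $r3:15}
[8] or   $r1, $r1, $r0  →  {$r0:0, $r1:6, $r2:6, $r3:15}

$r0=0 $r1=6 $r2=6 $r3=15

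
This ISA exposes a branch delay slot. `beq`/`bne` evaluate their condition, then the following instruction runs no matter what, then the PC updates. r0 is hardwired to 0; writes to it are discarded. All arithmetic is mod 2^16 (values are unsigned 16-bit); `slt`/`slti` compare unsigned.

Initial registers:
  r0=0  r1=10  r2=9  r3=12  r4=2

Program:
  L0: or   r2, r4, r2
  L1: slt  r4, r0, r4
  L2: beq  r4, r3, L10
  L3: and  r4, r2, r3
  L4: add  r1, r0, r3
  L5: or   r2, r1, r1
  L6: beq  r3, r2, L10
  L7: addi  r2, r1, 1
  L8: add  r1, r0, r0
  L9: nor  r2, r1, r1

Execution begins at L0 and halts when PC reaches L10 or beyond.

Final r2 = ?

#0 or   r2, r4, r2 ; 0/10/11/12/2
#1 slt  r4, r0, r4 ; 0/10/11/12/1
#2 beq  r4, r3, L10 ; 0/10/11/12/1 ; →fallthru
#3 and  r4, r2, r3 ; 0/10/11/12/8
#4 add  r1, r0, r3 ; 0/12/11/12/8
#5 or   r2, r1, r1 ; 0/12/12/12/8
#6 beq  r3, r2, L10 ; 0/12/12/12/8 ; →target
#7 addi  r2, r1, 1 ; 0/12/13/12/8

13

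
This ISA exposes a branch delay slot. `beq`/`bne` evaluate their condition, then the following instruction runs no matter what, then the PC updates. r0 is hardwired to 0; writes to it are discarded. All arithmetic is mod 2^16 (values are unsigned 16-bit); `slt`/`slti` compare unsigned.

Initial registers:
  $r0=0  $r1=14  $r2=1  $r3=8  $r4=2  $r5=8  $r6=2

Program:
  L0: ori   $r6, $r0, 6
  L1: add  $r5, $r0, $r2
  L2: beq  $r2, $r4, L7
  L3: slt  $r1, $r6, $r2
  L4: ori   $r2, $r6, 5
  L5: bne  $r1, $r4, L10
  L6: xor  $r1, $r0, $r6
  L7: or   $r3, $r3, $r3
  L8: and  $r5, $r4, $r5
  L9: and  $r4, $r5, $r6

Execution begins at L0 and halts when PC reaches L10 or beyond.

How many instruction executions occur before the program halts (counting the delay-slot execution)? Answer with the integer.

[0] ori   $r6, $r0, 6  →  {$r0:0, $r1:14, $r2:1, $r3:8, $r4:2, $r5:8, $r6:6}
[1] add  $r5, $r0, $r2  →  {$r0:0, $r1:14, $r2:1, $r3:8, $r4:2, $r5:1, $r6:6}
[2] beq  $r2, $r4, L7  →  {$r0:0, $r1:14, $r2:1, $r3:8, $r4:2, $r5:1, $r6:6}  ⟨branch fallthrough⟩
[3] slt  $r1, $r6, $r2  →  {$r0:0, $r1:0, $r2:1, $r3:8, $r4:2, $r5:1, $r6:6}
[4] ori   $r2, $r6, 5  →  {$r0:0, $r1:0, $r2:7, $r3:8, $r4:2, $r5:1, $r6:6}
[5] bne  $r1, $r4, L10  →  {$r0:0, $r1:0, $r2:7, $r3:8, $r4:2, $r5:1, $r6:6}  ⟨branch taken⟩
[6] xor  $r1, $r0, $r6  →  {$r0:0, $r1:6, $r2:7, $r3:8, $r4:2, $r5:1, $r6:6}

7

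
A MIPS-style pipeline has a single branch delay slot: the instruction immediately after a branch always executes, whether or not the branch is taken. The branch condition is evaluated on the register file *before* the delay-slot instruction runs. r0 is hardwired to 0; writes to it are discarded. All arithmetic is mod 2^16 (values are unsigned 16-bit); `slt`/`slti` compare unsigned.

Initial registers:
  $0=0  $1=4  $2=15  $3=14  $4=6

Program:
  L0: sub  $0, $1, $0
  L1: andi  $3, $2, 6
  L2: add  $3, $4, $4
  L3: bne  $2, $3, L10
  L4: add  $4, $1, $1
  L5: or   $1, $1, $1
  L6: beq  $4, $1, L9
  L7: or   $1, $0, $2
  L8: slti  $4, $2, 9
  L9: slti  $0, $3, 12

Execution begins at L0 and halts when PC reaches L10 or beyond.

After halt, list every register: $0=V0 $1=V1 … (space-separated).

$0=0 $1=4 $2=15 $3=12 $4=8

  step pc=0: sub  $0, $1, $0  regs=(0,4,15,14,6)
  step pc=1: andi  $3, $2, 6  regs=(0,4,15,6,6)
  step pc=2: add  $3, $4, $4  regs=(0,4,15,12,6)
  step pc=3: bne  $2, $3, L10  cond=T  regs=(0,4,15,12,6)
  step pc=4: add  $4, $1, $1  regs=(0,4,15,12,8)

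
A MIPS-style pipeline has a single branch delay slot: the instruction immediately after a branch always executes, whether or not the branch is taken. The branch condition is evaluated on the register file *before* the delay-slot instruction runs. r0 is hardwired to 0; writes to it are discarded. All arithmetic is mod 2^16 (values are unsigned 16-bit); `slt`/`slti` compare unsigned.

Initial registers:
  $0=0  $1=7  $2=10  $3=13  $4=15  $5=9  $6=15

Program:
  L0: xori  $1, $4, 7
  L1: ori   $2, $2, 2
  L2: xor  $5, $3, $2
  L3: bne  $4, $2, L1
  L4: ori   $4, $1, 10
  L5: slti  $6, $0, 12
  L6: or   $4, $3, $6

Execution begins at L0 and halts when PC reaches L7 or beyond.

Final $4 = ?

PC=0  xori  $1, $4, 7        | $0=0 $1=8 $2=10 $3=13 $4=15 $5=9 $6=15
PC=1  ori   $2, $2, 2        | $0=0 $1=8 $2=10 $3=13 $4=15 $5=9 $6=15
PC=2  xor  $5, $3, $2        | $0=0 $1=8 $2=10 $3=13 $4=15 $5=7 $6=15
PC=3  bne  $4, $2, L1        | $0=0 $1=8 $2=10 $3=13 $4=15 $5=7 $6=15  [TAKEN]
PC=4  ori   $4, $1, 10       | $0=0 $1=8 $2=10 $3=13 $4=10 $5=7 $6=15
PC=1  ori   $2, $2, 2        | $0=0 $1=8 $2=10 $3=13 $4=10 $5=7 $6=15
PC=2  xor  $5, $3, $2        | $0=0 $1=8 $2=10 $3=13 $4=10 $5=7 $6=15
PC=3  bne  $4, $2, L1        | $0=0 $1=8 $2=10 $3=13 $4=10 $5=7 $6=15  [not taken]
PC=4  ori   $4, $1, 10       | $0=0 $1=8 $2=10 $3=13 $4=10 $5=7 $6=15
PC=5  slti  $6, $0, 12       | $0=0 $1=8 $2=10 $3=13 $4=10 $5=7 $6=1
PC=6  or   $4, $3, $6        | $0=0 $1=8 $2=10 $3=13 $4=13 $5=7 $6=1

13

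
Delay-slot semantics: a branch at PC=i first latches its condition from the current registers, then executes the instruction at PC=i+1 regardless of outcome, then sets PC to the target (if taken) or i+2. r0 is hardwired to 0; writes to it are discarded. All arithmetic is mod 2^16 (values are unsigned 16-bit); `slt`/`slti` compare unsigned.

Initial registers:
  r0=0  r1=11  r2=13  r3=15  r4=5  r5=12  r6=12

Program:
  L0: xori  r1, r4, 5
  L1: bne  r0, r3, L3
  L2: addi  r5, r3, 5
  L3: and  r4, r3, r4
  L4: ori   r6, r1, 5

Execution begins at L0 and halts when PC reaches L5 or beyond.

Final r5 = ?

20

PC=0  xori  r1, r4, 5        | r0=0 r1=0 r2=13 r3=15 r4=5 r5=12 r6=12
PC=1  bne  r0, r3, L3        | r0=0 r1=0 r2=13 r3=15 r4=5 r5=12 r6=12  [TAKEN]
PC=2  addi  r5, r3, 5        | r0=0 r1=0 r2=13 r3=15 r4=5 r5=20 r6=12
PC=3  and  r4, r3, r4        | r0=0 r1=0 r2=13 r3=15 r4=5 r5=20 r6=12
PC=4  ori   r6, r1, 5        | r0=0 r1=0 r2=13 r3=15 r4=5 r5=20 r6=5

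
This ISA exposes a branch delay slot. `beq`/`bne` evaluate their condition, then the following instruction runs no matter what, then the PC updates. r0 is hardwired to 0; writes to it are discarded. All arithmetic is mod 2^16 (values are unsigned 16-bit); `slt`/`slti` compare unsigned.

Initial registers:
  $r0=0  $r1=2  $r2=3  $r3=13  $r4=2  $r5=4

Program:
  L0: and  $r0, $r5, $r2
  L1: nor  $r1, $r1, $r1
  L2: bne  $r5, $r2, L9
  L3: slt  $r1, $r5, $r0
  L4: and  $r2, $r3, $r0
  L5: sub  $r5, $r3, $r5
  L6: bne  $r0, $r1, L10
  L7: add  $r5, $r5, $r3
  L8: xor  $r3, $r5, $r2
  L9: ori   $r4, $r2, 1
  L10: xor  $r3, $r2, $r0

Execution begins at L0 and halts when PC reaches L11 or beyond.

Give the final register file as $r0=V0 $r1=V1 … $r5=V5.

$r0=0 $r1=0 $r2=3 $r3=3 $r4=3 $r5=4

PC=0  and  $r0, $r5, $r2     | $r0=0 $r1=2 $r2=3 $r3=13 $r4=2 $r5=4
PC=1  nor  $r1, $r1, $r1     | $r0=0 $r1=65533 $r2=3 $r3=13 $r4=2 $r5=4
PC=2  bne  $r5, $r2, L9      | $r0=0 $r1=65533 $r2=3 $r3=13 $r4=2 $r5=4  [TAKEN]
PC=3  slt  $r1, $r5, $r0     | $r0=0 $r1=0 $r2=3 $r3=13 $r4=2 $r5=4
PC=9  ori   $r4, $r2, 1      | $r0=0 $r1=0 $r2=3 $r3=13 $r4=3 $r5=4
PC=10 xor  $r3, $r2, $r0     | $r0=0 $r1=0 $r2=3 $r3=3 $r4=3 $r5=4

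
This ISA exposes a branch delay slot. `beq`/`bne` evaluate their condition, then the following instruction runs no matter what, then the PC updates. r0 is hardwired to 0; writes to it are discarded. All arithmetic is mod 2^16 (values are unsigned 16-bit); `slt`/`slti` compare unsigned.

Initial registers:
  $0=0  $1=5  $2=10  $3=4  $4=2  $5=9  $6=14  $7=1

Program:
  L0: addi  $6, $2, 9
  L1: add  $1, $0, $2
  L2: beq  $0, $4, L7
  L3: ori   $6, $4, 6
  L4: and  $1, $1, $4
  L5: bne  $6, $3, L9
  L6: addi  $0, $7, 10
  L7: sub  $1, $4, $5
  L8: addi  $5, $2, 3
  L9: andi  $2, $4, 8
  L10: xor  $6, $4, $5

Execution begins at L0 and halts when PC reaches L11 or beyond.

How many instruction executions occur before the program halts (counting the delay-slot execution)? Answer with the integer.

  step pc=0: addi  $6, $2, 9  regs=(0,5,10,4,2,9,19,1)
  step pc=1: add  $1, $0, $2  regs=(0,10,10,4,2,9,19,1)
  step pc=2: beq  $0, $4, L7  cond=F  regs=(0,10,10,4,2,9,19,1)
  step pc=3: ori   $6, $4, 6  regs=(0,10,10,4,2,9,6,1)
  step pc=4: and  $1, $1, $4  regs=(0,2,10,4,2,9,6,1)
  step pc=5: bne  $6, $3, L9  cond=T  regs=(0,2,10,4,2,9,6,1)
  step pc=6: addi  $0, $7, 10  regs=(0,2,10,4,2,9,6,1)
  step pc=9: andi  $2, $4, 8  regs=(0,2,0,4,2,9,6,1)
  step pc=10: xor  $6, $4, $5  regs=(0,2,0,4,2,9,11,1)

9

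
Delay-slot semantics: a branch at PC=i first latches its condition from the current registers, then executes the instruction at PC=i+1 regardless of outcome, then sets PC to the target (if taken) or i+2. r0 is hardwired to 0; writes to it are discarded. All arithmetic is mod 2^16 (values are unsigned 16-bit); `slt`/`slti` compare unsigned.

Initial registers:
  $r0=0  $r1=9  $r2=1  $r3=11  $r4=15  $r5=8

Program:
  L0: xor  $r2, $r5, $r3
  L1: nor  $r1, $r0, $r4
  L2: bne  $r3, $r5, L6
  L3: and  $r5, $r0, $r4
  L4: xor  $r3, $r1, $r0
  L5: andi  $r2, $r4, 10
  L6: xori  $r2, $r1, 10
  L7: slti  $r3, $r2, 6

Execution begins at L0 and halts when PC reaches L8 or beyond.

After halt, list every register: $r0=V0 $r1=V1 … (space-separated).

$r0=0 $r1=65520 $r2=65530 $r3=0 $r4=15 $r5=0

[0] xor  $r2, $r5, $r3  →  {$r0:0, $r1:9, $r2:3, $r3:11, $r4:15, $r5:8}
[1] nor  $r1, $r0, $r4  →  {$r0:0, $r1:65520, $r2:3, $r3:11, $r4:15, $r5:8}
[2] bne  $r3, $r5, L6  →  {$r0:0, $r1:65520, $r2:3, $r3:11, $r4:15, $r5:8}  ⟨branch taken⟩
[3] and  $r5, $r0, $r4  →  {$r0:0, $r1:65520, $r2:3, $r3:11, $r4:15, $r5:0}
[6] xori  $r2, $r1, 10  →  {$r0:0, $r1:65520, $r2:65530, $r3:11, $r4:15, $r5:0}
[7] slti  $r3, $r2, 6  →  {$r0:0, $r1:65520, $r2:65530, $r3:0, $r4:15, $r5:0}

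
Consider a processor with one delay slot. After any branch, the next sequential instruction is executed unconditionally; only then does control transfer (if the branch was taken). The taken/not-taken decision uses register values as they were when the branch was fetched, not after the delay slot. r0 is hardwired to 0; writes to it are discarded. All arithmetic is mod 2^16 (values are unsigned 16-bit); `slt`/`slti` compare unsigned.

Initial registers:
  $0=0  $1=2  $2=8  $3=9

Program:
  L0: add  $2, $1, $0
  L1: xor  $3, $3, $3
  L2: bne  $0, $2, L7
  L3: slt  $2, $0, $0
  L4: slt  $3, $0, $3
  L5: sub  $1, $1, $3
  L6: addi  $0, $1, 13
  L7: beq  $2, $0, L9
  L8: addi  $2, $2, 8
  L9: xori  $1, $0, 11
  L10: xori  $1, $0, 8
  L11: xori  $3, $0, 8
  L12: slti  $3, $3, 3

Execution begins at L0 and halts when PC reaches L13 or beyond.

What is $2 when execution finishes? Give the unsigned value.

8

PC=0  add  $2, $1, $0        | $0=0 $1=2 $2=2 $3=9
PC=1  xor  $3, $3, $3        | $0=0 $1=2 $2=2 $3=0
PC=2  bne  $0, $2, L7        | $0=0 $1=2 $2=2 $3=0  [TAKEN]
PC=3  slt  $2, $0, $0        | $0=0 $1=2 $2=0 $3=0
PC=7  beq  $2, $0, L9        | $0=0 $1=2 $2=0 $3=0  [TAKEN]
PC=8  addi  $2, $2, 8        | $0=0 $1=2 $2=8 $3=0
PC=9  xori  $1, $0, 11       | $0=0 $1=11 $2=8 $3=0
PC=10 xori  $1, $0, 8        | $0=0 $1=8 $2=8 $3=0
PC=11 xori  $3, $0, 8        | $0=0 $1=8 $2=8 $3=8
PC=12 slti  $3, $3, 3        | $0=0 $1=8 $2=8 $3=0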